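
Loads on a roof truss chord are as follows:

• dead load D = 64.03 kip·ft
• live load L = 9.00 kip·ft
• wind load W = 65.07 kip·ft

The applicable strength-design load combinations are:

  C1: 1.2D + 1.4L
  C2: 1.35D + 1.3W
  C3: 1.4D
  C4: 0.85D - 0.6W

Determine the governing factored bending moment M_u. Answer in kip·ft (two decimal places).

171.03 kip·ft

C1: 1.2(64.03) + 1.4(9.00) = 76.84 + 12.60 = 89.44
C2: 1.35(64.03) + 1.3(65.07) = 86.44 + 84.59 = 171.03
C3: 1.4(64.03) = 89.64
C4: 0.85(64.03) - 0.6(65.07) = 15.38
The controlling combination is 2, giving 171.03 kip·ft.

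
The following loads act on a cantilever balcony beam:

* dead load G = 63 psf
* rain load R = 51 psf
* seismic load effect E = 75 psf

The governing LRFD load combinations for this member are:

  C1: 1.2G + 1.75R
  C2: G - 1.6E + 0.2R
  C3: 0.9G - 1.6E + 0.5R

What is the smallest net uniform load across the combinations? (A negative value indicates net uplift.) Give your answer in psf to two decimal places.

C1: 1.2(63) + 1.75(51) = 75.60 + 89.25 = 164.85
C2: 1.0(63) - 1.6(75) + 0.2(51) = 63.00 - 120.00 + 10.20 = -46.80
C3: 0.9(63) - 1.6(75) + 0.5(51) = 56.70 - 120.00 + 25.50 = -37.80
Combination 2 gives the minimum: -46.80 psf.

-46.80 psf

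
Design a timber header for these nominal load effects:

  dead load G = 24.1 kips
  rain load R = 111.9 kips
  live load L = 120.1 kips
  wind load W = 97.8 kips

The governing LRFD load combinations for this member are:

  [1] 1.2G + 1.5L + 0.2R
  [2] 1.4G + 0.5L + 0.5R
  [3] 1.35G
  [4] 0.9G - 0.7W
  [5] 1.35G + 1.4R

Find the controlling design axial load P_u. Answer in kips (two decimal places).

231.45 kips

[1] 1.2(24.1) + 1.5(120.1) + 0.2(111.9) = 231.45
[2] 1.4(24.1) + 0.5(120.1) + 0.5(111.9) = 149.74
[3] 1.35(24.1) = 32.54
[4] 0.9(24.1) - 0.7(97.8) = -46.77
[5] 1.35(24.1) + 1.4(111.9) = 189.20
Combination 1 governs: P_u = 231.45 kips.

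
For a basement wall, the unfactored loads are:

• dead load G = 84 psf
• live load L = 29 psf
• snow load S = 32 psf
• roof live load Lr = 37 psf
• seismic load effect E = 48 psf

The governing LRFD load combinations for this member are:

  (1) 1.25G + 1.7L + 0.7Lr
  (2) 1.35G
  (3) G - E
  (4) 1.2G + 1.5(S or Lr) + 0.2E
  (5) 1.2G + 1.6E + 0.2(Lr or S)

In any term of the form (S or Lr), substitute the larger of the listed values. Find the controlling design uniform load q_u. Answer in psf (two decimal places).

(S or Lr) → Lr = 37 psf; (Lr or S) → Lr = 37 psf.
(1) 1.25(84) + 1.7(29) + 0.7(37) = 180.20
(2) 1.35(84) = 113.40
(3) 1.0(84) - 1.0(48) = 36.00
(4) 1.2(84) + 1.5(37) + 0.2(48) = 165.90
(5) 1.2(84) + 1.6(48) + 0.2(37) = 185.00
Combination 5 governs: q_u = 185.00 psf.

185.00 psf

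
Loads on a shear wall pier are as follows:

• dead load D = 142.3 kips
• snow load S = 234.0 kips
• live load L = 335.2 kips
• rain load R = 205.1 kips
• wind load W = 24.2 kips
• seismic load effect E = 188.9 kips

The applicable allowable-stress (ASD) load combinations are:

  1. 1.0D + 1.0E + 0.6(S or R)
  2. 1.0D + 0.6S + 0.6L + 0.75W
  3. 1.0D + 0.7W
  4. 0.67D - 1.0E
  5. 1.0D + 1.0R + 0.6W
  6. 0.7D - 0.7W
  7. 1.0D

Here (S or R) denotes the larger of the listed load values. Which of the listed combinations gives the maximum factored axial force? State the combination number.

(S or R) → S = 234.0 kips.
1. 1.0(142.3) + 1.0(188.9) + 0.6(234.0) = 142.30 + 188.90 + 140.40 = 471.60
2. 1.0(142.3) + 0.6(234.0) + 0.6(335.2) + 0.75(24.2) = 142.30 + 140.40 + 201.12 + 18.15 = 501.97
3. 1.0(142.3) + 0.7(24.2) = 142.30 + 16.94 = 159.24
4. 0.67(142.3) - 1.0(188.9) = 95.34 - 188.90 = -93.56
5. 1.0(142.3) + 1.0(205.1) + 0.6(24.2) = 142.30 + 205.10 + 14.52 = 361.92
6. 0.7(142.3) - 0.7(24.2) = 99.61 - 16.94 = 82.67
7. 1.0(142.3) = 142.30
The largest value is 501.97 kips from combination 2.

Combination 2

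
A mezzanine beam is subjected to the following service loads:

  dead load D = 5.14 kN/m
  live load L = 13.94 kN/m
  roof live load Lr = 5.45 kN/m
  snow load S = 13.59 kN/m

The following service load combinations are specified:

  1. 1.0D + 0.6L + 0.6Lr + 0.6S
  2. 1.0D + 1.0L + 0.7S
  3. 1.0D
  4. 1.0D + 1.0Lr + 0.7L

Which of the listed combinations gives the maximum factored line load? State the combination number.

1. 1.0(5.14) + 0.6(13.94) + 0.6(5.45) + 0.6(13.59) = 24.93
2. 1.0(5.14) + 1.0(13.94) + 0.7(13.59) = 5.14 + 13.94 + 9.51 = 28.59
3. 1.0(5.14) = 5.14
4. 1.0(5.14) + 1.0(5.45) + 0.7(13.94) = 5.14 + 5.45 + 9.76 = 20.35
The largest value is 28.59 kN/m from combination 2.

Combination 2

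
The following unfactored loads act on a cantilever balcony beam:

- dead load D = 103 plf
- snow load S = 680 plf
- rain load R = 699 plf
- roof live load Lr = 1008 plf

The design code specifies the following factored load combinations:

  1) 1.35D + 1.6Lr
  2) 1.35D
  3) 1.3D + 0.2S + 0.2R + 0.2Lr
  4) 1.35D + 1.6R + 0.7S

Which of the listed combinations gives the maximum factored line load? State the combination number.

Combination 1

1) 1.35(103) + 1.6(1008) = 1751.85
2) 1.35(103) = 139.05
3) 1.3(103) + 0.2(680) + 0.2(699) + 0.2(1008) = 611.30
4) 1.35(103) + 1.6(699) + 0.7(680) = 1733.45
The largest value is 1751.85 plf from combination 1.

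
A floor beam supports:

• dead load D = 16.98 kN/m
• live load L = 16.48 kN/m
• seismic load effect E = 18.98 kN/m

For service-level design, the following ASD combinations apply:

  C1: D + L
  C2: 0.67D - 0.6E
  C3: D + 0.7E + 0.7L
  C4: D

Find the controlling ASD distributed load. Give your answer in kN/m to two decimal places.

41.80 kN/m

C1: 1.0(16.98) + 1.0(16.48) = 16.98 + 16.48 = 33.46
C2: 0.67(16.98) - 0.6(18.98) = 11.38 - 11.39 = -0.01
C3: 1.0(16.98) + 0.7(18.98) + 0.7(16.48) = 41.80
C4: 1.0(16.98) = 16.98
The controlling combination is 3, giving 41.80 kN/m.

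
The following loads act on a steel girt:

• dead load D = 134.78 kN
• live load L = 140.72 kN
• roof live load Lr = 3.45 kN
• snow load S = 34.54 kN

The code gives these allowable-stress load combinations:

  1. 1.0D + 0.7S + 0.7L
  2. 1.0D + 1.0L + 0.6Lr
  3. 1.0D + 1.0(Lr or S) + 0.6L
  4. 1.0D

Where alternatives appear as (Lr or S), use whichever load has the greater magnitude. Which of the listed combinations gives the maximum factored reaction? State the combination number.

(Lr or S) → S = 34.54 kN.
1. 1.0(134.78) + 0.7(34.54) + 0.7(140.72) = 134.78 + 24.18 + 98.50 = 257.46
2. 1.0(134.78) + 1.0(140.72) + 0.6(3.45) = 134.78 + 140.72 + 2.07 = 277.57
3. 1.0(134.78) + 1.0(34.54) + 0.6(140.72) = 134.78 + 34.54 + 84.43 = 253.75
4. 1.0(134.78) = 134.78
The largest value is 277.57 kN from combination 2.

Combination 2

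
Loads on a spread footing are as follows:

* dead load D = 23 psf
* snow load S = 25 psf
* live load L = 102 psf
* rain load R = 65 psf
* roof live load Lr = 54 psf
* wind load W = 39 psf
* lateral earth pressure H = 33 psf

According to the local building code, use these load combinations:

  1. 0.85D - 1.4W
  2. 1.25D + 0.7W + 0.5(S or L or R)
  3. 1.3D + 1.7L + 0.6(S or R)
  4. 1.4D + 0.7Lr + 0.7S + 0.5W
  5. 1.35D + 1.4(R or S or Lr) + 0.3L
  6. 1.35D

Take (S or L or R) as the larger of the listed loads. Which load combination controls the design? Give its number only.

Combination 3

(S or L or R) → L = 102 psf; (S or R) → R = 65 psf; (R or S or Lr) → R = 65 psf.
1. 0.85(23) - 1.4(39) = 19.55 - 54.60 = -35.05
2. 1.25(23) + 0.7(39) + 0.5(102) = 28.75 + 27.30 + 51.00 = 107.05
3. 1.3(23) + 1.7(102) + 0.6(65) = 29.90 + 173.40 + 39.00 = 242.30
4. 1.4(23) + 0.7(54) + 0.7(25) + 0.5(39) = 32.20 + 37.80 + 17.50 + 19.50 = 107.00
5. 1.35(23) + 1.4(65) + 0.3(102) = 31.05 + 91.00 + 30.60 = 152.65
6. 1.35(23) = 31.05
The largest value is 242.30 psf from combination 3.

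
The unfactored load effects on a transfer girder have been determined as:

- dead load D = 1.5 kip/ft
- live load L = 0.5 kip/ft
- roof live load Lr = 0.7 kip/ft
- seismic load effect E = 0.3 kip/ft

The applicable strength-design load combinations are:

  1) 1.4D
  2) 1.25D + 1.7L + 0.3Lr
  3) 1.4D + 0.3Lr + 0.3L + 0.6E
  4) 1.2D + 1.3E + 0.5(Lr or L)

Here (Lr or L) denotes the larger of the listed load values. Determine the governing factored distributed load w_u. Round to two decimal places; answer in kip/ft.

(Lr or L) → Lr = 0.7 kip/ft.
1) 1.4(1.5) = 2.10
2) 1.25(1.5) + 1.7(0.5) + 0.3(0.7) = 1.88 + 0.85 + 0.21 = 2.94
3) 1.4(1.5) + 0.3(0.7) + 0.3(0.5) + 0.6(0.3) = 2.10 + 0.21 + 0.15 + 0.18 = 2.64
4) 1.2(1.5) + 1.3(0.3) + 0.5(0.7) = 1.80 + 0.39 + 0.35 = 2.54
The controlling combination is 2, giving 2.94 kip/ft.

2.94 kip/ft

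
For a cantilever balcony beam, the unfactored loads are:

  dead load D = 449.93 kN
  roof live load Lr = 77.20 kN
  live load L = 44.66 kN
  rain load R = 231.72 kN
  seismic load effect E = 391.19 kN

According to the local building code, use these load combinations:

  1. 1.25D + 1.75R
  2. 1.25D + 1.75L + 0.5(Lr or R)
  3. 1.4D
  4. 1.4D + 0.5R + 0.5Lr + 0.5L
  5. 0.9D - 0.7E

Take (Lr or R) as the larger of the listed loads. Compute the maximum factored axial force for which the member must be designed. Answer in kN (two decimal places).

967.92 kN

(Lr or R) → R = 231.72 kN.
1. 1.25(449.93) + 1.75(231.72) = 562.41 + 405.51 = 967.92
2. 1.25(449.93) + 1.75(44.66) + 0.5(231.72) = 562.41 + 78.16 + 115.86 = 756.43
3. 1.4(449.93) = 629.90
4. 1.4(449.93) + 0.5(231.72) + 0.5(77.20) + 0.5(44.66) = 629.90 + 115.86 + 38.60 + 22.33 = 806.69
5. 0.9(449.93) - 0.7(391.19) = 131.10
The controlling combination is 1, giving 967.92 kN.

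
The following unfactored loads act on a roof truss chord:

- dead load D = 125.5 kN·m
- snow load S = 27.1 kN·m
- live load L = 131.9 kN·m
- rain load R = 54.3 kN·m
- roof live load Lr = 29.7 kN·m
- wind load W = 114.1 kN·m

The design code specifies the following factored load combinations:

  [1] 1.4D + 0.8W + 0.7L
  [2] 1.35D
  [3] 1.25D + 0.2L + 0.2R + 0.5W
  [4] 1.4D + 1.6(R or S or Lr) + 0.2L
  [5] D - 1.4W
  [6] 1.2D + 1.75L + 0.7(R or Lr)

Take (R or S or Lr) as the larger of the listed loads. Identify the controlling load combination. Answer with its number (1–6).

(R or S or Lr) → R = 54.3 kN·m; (R or Lr) → R = 54.3 kN·m.
[1] 1.4(125.5) + 0.8(114.1) + 0.7(131.9) = 175.70 + 91.28 + 92.33 = 359.31
[2] 1.35(125.5) = 169.43
[3] 1.25(125.5) + 0.2(131.9) + 0.2(54.3) + 0.5(114.1) = 156.88 + 26.38 + 10.86 + 57.05 = 251.17
[4] 1.4(125.5) + 1.6(54.3) + 0.2(131.9) = 175.70 + 86.88 + 26.38 = 288.96
[5] 1.0(125.5) - 1.4(114.1) = 125.50 - 159.74 = -34.24
[6] 1.2(125.5) + 1.75(131.9) + 0.7(54.3) = 150.60 + 230.83 + 38.01 = 419.44
The largest value is 419.44 kN·m from combination 6.

Combination 6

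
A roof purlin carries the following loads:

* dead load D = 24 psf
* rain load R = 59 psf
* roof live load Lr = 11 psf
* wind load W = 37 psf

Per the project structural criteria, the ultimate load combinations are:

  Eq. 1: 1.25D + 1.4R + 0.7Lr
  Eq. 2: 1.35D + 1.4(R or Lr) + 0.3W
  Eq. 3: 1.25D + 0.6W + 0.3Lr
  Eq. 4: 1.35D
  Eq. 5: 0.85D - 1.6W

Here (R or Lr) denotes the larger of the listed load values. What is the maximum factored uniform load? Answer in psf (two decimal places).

(R or Lr) → R = 59 psf.
Eq. 1: 1.25(24) + 1.4(59) + 0.7(11) = 30.00 + 82.60 + 7.70 = 120.30
Eq. 2: 1.35(24) + 1.4(59) + 0.3(37) = 32.40 + 82.60 + 11.10 = 126.10
Eq. 3: 1.25(24) + 0.6(37) + 0.3(11) = 30.00 + 22.20 + 3.30 = 55.50
Eq. 4: 1.35(24) = 32.40
Eq. 5: 0.85(24) - 1.6(37) = 20.40 - 59.20 = -38.80
Combination 2 governs: q_u = 126.10 psf.

126.10 psf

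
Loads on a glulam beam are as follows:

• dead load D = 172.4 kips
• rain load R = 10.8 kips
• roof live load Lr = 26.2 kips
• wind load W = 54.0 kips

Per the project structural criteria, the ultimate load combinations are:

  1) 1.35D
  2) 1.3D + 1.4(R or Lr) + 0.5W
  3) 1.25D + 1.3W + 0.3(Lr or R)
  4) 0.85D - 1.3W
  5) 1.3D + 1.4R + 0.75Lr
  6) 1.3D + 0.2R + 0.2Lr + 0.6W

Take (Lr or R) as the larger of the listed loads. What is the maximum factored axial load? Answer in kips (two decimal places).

(R or Lr) → Lr = 26.2 kips; (Lr or R) → Lr = 26.2 kips.
1) 1.35(172.4) = 232.74
2) 1.3(172.4) + 1.4(26.2) + 0.5(54.0) = 224.12 + 36.68 + 27.00 = 287.80
3) 1.25(172.4) + 1.3(54.0) + 0.3(26.2) = 215.50 + 70.20 + 7.86 = 293.56
4) 0.85(172.4) - 1.3(54.0) = 146.54 - 70.20 = 76.34
5) 1.3(172.4) + 1.4(10.8) + 0.75(26.2) = 224.12 + 15.12 + 19.65 = 258.89
6) 1.3(172.4) + 0.2(10.8) + 0.2(26.2) + 0.6(54.0) = 224.12 + 2.16 + 5.24 + 32.40 = 263.92
The controlling combination is 3, giving 293.56 kips.

293.56 kips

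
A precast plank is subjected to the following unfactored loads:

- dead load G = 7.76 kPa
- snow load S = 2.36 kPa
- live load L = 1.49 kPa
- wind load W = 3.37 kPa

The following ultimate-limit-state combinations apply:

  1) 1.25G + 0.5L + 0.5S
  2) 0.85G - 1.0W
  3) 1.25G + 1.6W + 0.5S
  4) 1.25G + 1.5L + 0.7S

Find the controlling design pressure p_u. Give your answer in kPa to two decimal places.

1) 1.25(7.76) + 0.5(1.49) + 0.5(2.36) = 9.70 + 0.75 + 1.18 = 11.63
2) 0.85(7.76) - 1.0(3.37) = 6.60 - 3.37 = 3.23
3) 1.25(7.76) + 1.6(3.37) + 0.5(2.36) = 9.70 + 5.39 + 1.18 = 16.27
4) 1.25(7.76) + 1.5(1.49) + 0.7(2.36) = 9.70 + 2.24 + 1.65 = 13.59
The controlling combination is 3, giving 16.27 kPa.

16.27 kPa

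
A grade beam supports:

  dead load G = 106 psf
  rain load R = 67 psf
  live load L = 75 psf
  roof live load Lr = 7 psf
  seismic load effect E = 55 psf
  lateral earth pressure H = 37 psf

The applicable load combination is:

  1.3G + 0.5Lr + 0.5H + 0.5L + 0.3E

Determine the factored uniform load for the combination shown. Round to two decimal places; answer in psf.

1.3(106) + 0.5(7) + 0.5(37) + 0.5(75) + 0.3(55) = 137.80 + 3.50 + 18.50 + 37.50 + 16.50 = 213.80
q_u = 213.80 psf.

213.80 psf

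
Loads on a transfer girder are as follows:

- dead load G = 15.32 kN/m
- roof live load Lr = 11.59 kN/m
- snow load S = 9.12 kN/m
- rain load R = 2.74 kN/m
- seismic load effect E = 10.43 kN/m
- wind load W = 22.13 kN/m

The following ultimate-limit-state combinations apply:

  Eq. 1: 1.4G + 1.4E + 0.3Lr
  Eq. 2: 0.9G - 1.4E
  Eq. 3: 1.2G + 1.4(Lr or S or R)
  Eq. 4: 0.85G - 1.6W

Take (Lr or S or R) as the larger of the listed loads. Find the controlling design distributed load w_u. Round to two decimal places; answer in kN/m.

39.53 kN/m

(Lr or S or R) → Lr = 11.59 kN/m.
Eq. 1: 1.4(15.32) + 1.4(10.43) + 0.3(11.59) = 21.45 + 14.60 + 3.48 = 39.53
Eq. 2: 0.9(15.32) - 1.4(10.43) = 13.79 - 14.60 = -0.81
Eq. 3: 1.2(15.32) + 1.4(11.59) = 18.38 + 16.23 = 34.61
Eq. 4: 0.85(15.32) - 1.6(22.13) = 13.02 - 35.41 = -22.39
The controlling combination is 1, giving 39.53 kN/m.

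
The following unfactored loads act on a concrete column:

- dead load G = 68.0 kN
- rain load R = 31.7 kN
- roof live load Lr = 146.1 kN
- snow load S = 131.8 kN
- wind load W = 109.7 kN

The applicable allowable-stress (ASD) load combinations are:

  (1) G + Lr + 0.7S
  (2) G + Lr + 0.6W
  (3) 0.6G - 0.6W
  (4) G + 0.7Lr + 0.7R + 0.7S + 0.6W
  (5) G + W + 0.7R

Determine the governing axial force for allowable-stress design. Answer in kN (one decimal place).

350.5 kN

(1) 1.0(68.0) + 1.0(146.1) + 0.7(131.8) = 68.0 + 146.1 + 92.3 = 306.4
(2) 1.0(68.0) + 1.0(146.1) + 0.6(109.7) = 68.0 + 146.1 + 65.8 = 279.9
(3) 0.6(68.0) - 0.6(109.7) = 40.8 - 65.8 = -25.0
(4) 1.0(68.0) + 0.7(146.1) + 0.7(31.7) + 0.7(131.8) + 0.6(109.7) = 350.5
(5) 1.0(68.0) + 1.0(109.7) + 0.7(31.7) = 68.0 + 109.7 + 22.2 = 199.9
Combination 4 governs: N = 350.5 kN.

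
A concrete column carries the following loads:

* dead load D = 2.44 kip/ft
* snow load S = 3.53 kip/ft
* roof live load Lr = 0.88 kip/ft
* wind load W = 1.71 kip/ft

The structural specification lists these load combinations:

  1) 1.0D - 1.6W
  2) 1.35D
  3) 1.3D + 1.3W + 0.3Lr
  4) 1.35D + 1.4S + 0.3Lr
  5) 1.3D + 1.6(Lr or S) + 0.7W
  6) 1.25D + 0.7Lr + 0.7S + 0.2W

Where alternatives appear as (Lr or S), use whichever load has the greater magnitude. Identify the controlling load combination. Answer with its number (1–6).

Combination 5

(Lr or S) → S = 3.53 kip/ft.
1) 1.0(2.44) - 1.6(1.71) = 2.44 - 2.74 = -0.30
2) 1.35(2.44) = 3.29
3) 1.3(2.44) + 1.3(1.71) + 0.3(0.88) = 5.66
4) 1.35(2.44) + 1.4(3.53) + 0.3(0.88) = 8.50
5) 1.3(2.44) + 1.6(3.53) + 0.7(1.71) = 3.17 + 5.65 + 1.20 = 10.02
6) 1.25(2.44) + 0.7(0.88) + 0.7(3.53) + 0.2(1.71) = 3.05 + 0.62 + 2.47 + 0.34 = 6.48
The largest value is 10.02 kip/ft from combination 5.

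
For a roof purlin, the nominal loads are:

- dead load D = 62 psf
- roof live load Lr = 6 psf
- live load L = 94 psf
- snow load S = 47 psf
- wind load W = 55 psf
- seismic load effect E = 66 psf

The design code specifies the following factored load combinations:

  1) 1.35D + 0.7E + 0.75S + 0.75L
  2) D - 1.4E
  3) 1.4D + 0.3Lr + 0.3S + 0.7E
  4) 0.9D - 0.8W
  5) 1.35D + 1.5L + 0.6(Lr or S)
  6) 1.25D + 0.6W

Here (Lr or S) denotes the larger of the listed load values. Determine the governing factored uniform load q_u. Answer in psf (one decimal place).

(Lr or S) → S = 47 psf.
1) 1.35(62) + 0.7(66) + 0.75(47) + 0.75(94) = 83.7 + 46.2 + 35.3 + 70.5 = 235.7
2) 1.0(62) - 1.4(66) = 62.0 - 92.4 = -30.4
3) 1.4(62) + 0.3(6) + 0.3(47) + 0.7(66) = 86.8 + 1.8 + 14.1 + 46.2 = 148.9
4) 0.9(62) - 0.8(55) = 55.8 - 44.0 = 11.8
5) 1.35(62) + 1.5(94) + 0.6(47) = 83.7 + 141.0 + 28.2 = 252.9
6) 1.25(62) + 0.6(55) = 77.5 + 33.0 = 110.5
Combination 5 governs: q_u = 252.9 psf.

252.9 psf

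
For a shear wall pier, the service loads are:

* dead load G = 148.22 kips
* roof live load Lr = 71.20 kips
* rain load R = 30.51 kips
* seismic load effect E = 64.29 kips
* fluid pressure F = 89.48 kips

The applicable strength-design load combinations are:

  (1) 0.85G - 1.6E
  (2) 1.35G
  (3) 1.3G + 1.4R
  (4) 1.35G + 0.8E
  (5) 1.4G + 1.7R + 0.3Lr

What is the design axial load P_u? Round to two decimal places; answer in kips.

(1) 0.85(148.22) - 1.6(64.29) = 23.12
(2) 1.35(148.22) = 200.10
(3) 1.3(148.22) + 1.4(30.51) = 192.69 + 42.71 = 235.40
(4) 1.35(148.22) + 0.8(64.29) = 200.10 + 51.43 = 251.53
(5) 1.4(148.22) + 1.7(30.51) + 0.3(71.20) = 207.51 + 51.87 + 21.36 = 280.74
Combination 5 governs: P_u = 280.74 kips.

280.74 kips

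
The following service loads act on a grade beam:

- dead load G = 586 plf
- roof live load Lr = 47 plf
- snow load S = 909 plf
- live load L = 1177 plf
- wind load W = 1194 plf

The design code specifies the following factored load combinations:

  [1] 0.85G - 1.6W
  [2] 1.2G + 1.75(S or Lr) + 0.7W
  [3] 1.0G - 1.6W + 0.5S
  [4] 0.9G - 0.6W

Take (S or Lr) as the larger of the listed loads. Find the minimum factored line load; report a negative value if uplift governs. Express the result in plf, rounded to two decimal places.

-1412.30 plf

(S or Lr) → S = 909 plf.
[1] 0.85(586) - 1.6(1194) = -1412.30
[2] 1.2(586) + 1.75(909) + 0.7(1194) = 3129.75
[3] 1.0(586) - 1.6(1194) + 0.5(909) = -869.90
[4] 0.9(586) - 0.6(1194) = -189.00
Combination 1 gives the minimum: -1412.30 plf.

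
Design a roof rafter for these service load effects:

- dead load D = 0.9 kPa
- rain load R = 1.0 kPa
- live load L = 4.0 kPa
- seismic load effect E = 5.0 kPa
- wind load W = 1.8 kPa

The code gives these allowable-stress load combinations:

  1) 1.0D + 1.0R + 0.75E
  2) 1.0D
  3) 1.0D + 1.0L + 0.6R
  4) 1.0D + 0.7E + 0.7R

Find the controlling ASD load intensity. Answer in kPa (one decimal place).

1) 1.0(0.9) + 1.0(1.0) + 0.75(5.0) = 0.9 + 1.0 + 3.8 = 5.7
2) 1.0(0.9) = 0.9
3) 1.0(0.9) + 1.0(4.0) + 0.6(1.0) = 0.9 + 4.0 + 0.6 = 5.5
4) 1.0(0.9) + 0.7(5.0) + 0.7(1.0) = 0.9 + 3.5 + 0.7 = 5.1
Maximum is from combination 1.

5.7 kPa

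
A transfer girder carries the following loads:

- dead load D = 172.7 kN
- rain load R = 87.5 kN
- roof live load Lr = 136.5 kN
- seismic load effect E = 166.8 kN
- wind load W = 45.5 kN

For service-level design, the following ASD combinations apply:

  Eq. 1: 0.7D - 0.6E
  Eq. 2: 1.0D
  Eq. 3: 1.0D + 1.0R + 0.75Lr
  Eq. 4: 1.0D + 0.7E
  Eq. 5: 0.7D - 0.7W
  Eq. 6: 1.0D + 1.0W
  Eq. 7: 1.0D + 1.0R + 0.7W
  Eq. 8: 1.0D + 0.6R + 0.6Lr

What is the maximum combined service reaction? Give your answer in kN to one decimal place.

362.6 kN

Eq. 1: 0.7(172.7) - 0.6(166.8) = 120.9 - 100.1 = 20.8
Eq. 2: 1.0(172.7) = 172.7
Eq. 3: 1.0(172.7) + 1.0(87.5) + 0.75(136.5) = 172.7 + 87.5 + 102.4 = 362.6
Eq. 4: 1.0(172.7) + 0.7(166.8) = 172.7 + 116.8 = 289.5
Eq. 5: 0.7(172.7) - 0.7(45.5) = 120.9 - 31.9 = 89.0
Eq. 6: 1.0(172.7) + 1.0(45.5) = 172.7 + 45.5 = 218.2
Eq. 7: 1.0(172.7) + 1.0(87.5) + 0.7(45.5) = 172.7 + 87.5 + 31.9 = 292.1
Eq. 8: 1.0(172.7) + 0.6(87.5) + 0.6(136.5) = 172.7 + 52.5 + 81.9 = 307.1
The controlling combination is 3, giving 362.6 kN.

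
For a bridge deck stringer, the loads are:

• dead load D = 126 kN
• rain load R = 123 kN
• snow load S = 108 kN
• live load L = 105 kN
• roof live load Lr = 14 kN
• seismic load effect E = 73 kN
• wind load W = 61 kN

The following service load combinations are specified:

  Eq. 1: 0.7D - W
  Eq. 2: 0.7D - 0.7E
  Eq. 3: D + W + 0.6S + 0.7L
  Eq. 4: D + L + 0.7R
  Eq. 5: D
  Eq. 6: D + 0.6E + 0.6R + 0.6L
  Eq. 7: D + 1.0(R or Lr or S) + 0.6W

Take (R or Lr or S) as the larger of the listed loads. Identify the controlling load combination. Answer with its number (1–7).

(R or Lr or S) → R = 123 kN.
Eq. 1: 0.7(126) - 1.0(61) = 88.20 - 61.00 = 27.20
Eq. 2: 0.7(126) - 0.7(73) = 88.20 - 51.10 = 37.10
Eq. 3: 1.0(126) + 1.0(61) + 0.6(108) + 0.7(105) = 126.00 + 61.00 + 64.80 + 73.50 = 325.30
Eq. 4: 1.0(126) + 1.0(105) + 0.7(123) = 126.00 + 105.00 + 86.10 = 317.10
Eq. 5: 1.0(126) = 126.00
Eq. 6: 1.0(126) + 0.6(73) + 0.6(123) + 0.6(105) = 126.00 + 43.80 + 73.80 + 63.00 = 306.60
Eq. 7: 1.0(126) + 1.0(123) + 0.6(61) = 126.00 + 123.00 + 36.60 = 285.60
The largest value is 325.30 kN from combination 3.

Combination 3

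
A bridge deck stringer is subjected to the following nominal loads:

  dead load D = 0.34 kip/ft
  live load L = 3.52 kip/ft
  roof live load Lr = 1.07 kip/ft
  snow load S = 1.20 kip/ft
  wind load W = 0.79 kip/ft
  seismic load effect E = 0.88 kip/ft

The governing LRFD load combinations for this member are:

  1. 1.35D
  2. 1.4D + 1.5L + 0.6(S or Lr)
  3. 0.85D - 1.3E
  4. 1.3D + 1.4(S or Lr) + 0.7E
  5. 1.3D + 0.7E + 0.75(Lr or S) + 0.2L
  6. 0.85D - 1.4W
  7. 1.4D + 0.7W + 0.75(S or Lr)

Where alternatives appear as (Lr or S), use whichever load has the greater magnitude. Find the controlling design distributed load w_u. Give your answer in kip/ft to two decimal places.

(S or Lr) → S = 1.20 kip/ft; (Lr or S) → S = 1.20 kip/ft.
1. 1.35(0.34) = 0.46
2. 1.4(0.34) + 1.5(3.52) + 0.6(1.20) = 6.48
3. 0.85(0.34) - 1.3(0.88) = -0.86
4. 1.3(0.34) + 1.4(1.20) + 0.7(0.88) = 2.74
5. 1.3(0.34) + 0.7(0.88) + 0.75(1.20) + 0.2(3.52) = 2.66
6. 0.85(0.34) - 1.4(0.79) = -0.82
7. 1.4(0.34) + 0.7(0.79) + 0.75(1.20) = 1.93
Combination 2 governs: w_u = 6.48 kip/ft.

6.48 kip/ft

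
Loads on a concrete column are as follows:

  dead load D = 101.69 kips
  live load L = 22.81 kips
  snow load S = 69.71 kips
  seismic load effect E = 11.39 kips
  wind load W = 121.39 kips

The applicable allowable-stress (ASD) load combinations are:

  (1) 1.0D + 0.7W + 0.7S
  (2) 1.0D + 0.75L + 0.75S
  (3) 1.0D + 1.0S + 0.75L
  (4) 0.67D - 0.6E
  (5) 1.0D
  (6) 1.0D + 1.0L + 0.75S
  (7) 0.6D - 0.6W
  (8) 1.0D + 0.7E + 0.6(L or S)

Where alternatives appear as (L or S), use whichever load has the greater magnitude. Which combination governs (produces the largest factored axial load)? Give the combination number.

Combination 1

(L or S) → S = 69.71 kips.
(1) 1.0(101.69) + 0.7(121.39) + 0.7(69.71) = 235.46
(2) 1.0(101.69) + 0.75(22.81) + 0.75(69.71) = 171.08
(3) 1.0(101.69) + 1.0(69.71) + 0.75(22.81) = 188.51
(4) 0.67(101.69) - 0.6(11.39) = 61.30
(5) 1.0(101.69) = 101.69
(6) 1.0(101.69) + 1.0(22.81) + 0.75(69.71) = 176.78
(7) 0.6(101.69) - 0.6(121.39) = -11.82
(8) 1.0(101.69) + 0.7(11.39) + 0.6(69.71) = 151.49
The largest value is 235.46 kips from combination 1.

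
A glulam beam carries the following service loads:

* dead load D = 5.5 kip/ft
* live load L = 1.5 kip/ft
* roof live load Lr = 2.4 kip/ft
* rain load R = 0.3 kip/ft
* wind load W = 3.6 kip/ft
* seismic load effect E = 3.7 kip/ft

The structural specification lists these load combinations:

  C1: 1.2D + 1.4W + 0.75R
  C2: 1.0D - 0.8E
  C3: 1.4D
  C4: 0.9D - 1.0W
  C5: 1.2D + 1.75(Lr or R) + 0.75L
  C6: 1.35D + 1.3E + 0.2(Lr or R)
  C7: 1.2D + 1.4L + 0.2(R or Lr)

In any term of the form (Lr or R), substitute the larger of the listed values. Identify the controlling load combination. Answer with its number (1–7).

Combination 6

(Lr or R) → Lr = 2.4 kip/ft; (R or Lr) → Lr = 2.4 kip/ft.
C1: 1.2(5.5) + 1.4(3.6) + 0.75(0.3) = 11.9
C2: 1.0(5.5) - 0.8(3.7) = 5.5 - 3.0 = 2.5
C3: 1.4(5.5) = 7.7
C4: 0.9(5.5) - 1.0(3.6) = 5.0 - 3.6 = 1.4
C5: 1.2(5.5) + 1.75(2.4) + 0.75(1.5) = 6.6 + 4.2 + 1.1 = 11.9
C6: 1.35(5.5) + 1.3(3.7) + 0.2(2.4) = 7.4 + 4.8 + 0.5 = 12.7
C7: 1.2(5.5) + 1.4(1.5) + 0.2(2.4) = 6.6 + 2.1 + 0.5 = 9.2
The largest value is 12.7 kip/ft from combination 6.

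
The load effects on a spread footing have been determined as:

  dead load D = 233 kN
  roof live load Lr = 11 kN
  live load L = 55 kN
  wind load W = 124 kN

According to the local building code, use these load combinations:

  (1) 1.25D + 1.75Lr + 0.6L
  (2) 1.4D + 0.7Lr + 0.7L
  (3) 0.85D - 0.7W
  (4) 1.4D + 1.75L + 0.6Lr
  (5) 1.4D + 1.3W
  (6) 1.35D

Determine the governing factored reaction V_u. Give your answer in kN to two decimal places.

(1) 1.25(233) + 1.75(11) + 0.6(55) = 343.50
(2) 1.4(233) + 0.7(11) + 0.7(55) = 372.40
(3) 0.85(233) - 0.7(124) = 111.25
(4) 1.4(233) + 1.75(55) + 0.6(11) = 429.05
(5) 1.4(233) + 1.3(124) = 487.40
(6) 1.35(233) = 314.55
Combination 5 governs: V_u = 487.40 kN.

487.40 kN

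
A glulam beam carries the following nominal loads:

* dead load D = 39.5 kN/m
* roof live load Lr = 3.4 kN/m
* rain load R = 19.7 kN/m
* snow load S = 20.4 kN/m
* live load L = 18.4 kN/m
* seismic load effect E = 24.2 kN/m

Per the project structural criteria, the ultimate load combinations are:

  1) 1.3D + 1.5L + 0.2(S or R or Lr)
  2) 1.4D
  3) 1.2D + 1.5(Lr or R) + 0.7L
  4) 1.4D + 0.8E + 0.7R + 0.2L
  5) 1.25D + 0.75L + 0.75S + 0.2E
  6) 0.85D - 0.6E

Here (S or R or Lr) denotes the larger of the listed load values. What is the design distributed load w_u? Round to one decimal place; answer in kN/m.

92.1 kN/m

(S or R or Lr) → S = 20.4 kN/m; (Lr or R) → R = 19.7 kN/m.
1) 1.3(39.5) + 1.5(18.4) + 0.2(20.4) = 83.0
2) 1.4(39.5) = 55.3
3) 1.2(39.5) + 1.5(19.7) + 0.7(18.4) = 89.8
4) 1.4(39.5) + 0.8(24.2) + 0.7(19.7) + 0.2(18.4) = 92.1
5) 1.25(39.5) + 0.75(18.4) + 0.75(20.4) + 0.2(24.2) = 49.4 + 13.8 + 15.3 + 4.8 = 83.3
6) 0.85(39.5) - 0.6(24.2) = 33.6 - 14.5 = 19.1
Maximum is from combination 4.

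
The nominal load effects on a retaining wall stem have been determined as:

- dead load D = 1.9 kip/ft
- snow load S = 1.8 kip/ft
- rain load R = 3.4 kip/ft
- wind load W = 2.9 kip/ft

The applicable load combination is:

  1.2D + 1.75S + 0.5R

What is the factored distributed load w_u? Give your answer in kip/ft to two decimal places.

7.13 kip/ft

1.2(1.9) + 1.75(1.8) + 0.5(3.4) = 2.28 + 3.15 + 1.70 = 7.13
w_u = 7.13 kip/ft.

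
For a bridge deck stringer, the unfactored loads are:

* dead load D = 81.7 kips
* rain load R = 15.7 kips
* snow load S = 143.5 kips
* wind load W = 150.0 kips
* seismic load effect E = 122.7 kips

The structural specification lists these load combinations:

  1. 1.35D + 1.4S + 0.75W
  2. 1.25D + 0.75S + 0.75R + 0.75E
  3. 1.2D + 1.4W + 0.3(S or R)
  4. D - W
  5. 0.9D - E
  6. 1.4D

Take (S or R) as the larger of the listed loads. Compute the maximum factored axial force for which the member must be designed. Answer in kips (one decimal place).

423.7 kips

(S or R) → S = 143.5 kips.
1. 1.35(81.7) + 1.4(143.5) + 0.75(150.0) = 110.3 + 200.9 + 112.5 = 423.7
2. 1.25(81.7) + 0.75(143.5) + 0.75(15.7) + 0.75(122.7) = 313.6
3. 1.2(81.7) + 1.4(150.0) + 0.3(143.5) = 98.0 + 210.0 + 43.1 = 351.1
4. 1.0(81.7) - 1.0(150.0) = 81.7 - 150.0 = -68.3
5. 0.9(81.7) - 1.0(122.7) = 73.5 - 122.7 = -49.2
6. 1.4(81.7) = 114.4
The controlling combination is 1, giving 423.7 kips.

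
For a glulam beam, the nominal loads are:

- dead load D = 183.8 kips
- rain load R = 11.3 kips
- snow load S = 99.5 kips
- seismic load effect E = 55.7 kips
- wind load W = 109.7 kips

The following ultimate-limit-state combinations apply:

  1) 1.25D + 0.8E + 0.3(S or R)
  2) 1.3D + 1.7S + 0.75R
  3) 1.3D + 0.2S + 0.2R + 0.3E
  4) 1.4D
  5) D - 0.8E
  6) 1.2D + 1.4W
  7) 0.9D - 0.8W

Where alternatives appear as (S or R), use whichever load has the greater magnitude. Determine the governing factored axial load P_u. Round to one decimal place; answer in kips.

416.6 kips

(S or R) → S = 99.5 kips.
1) 1.25(183.8) + 0.8(55.7) + 0.3(99.5) = 304.2
2) 1.3(183.8) + 1.7(99.5) + 0.75(11.3) = 416.6
3) 1.3(183.8) + 0.2(99.5) + 0.2(11.3) + 0.3(55.7) = 277.8
4) 1.4(183.8) = 257.3
5) 1.0(183.8) - 0.8(55.7) = 139.2
6) 1.2(183.8) + 1.4(109.7) = 374.1
7) 0.9(183.8) - 0.8(109.7) = 77.7
Combination 2 governs: P_u = 416.6 kips.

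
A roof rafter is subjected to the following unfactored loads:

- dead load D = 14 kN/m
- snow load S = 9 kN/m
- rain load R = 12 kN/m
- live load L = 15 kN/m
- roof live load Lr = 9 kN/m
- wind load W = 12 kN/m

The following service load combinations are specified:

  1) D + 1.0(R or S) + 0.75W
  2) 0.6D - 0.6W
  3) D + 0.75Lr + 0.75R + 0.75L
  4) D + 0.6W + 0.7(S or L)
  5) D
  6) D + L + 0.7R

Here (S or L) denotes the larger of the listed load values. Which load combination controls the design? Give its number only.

(R or S) → R = 12 kN/m; (S or L) → L = 15 kN/m.
1) 1.0(14) + 1.0(12) + 0.75(12) = 35.00
2) 0.6(14) - 0.6(12) = 1.20
3) 1.0(14) + 0.75(9) + 0.75(12) + 0.75(15) = 41.00
4) 1.0(14) + 0.6(12) + 0.7(15) = 31.70
5) 1.0(14) = 14.00
6) 1.0(14) + 1.0(15) + 0.7(12) = 37.40
The largest value is 41.00 kN/m from combination 3.

Combination 3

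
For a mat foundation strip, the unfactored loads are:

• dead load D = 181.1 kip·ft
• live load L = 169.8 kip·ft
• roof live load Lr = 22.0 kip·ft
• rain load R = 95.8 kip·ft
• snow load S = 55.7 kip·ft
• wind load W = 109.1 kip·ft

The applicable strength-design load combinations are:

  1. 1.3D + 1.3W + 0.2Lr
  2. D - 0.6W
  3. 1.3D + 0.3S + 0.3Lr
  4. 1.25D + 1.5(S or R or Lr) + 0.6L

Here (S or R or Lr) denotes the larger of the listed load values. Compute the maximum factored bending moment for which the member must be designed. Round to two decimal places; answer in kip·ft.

471.96 kip·ft

(S or R or Lr) → R = 95.8 kip·ft.
1. 1.3(181.1) + 1.3(109.1) + 0.2(22.0) = 235.43 + 141.83 + 4.40 = 381.66
2. 1.0(181.1) - 0.6(109.1) = 181.10 - 65.46 = 115.64
3. 1.3(181.1) + 0.3(55.7) + 0.3(22.0) = 235.43 + 16.71 + 6.60 = 258.74
4. 1.25(181.1) + 1.5(95.8) + 0.6(169.8) = 226.38 + 143.70 + 101.88 = 471.96
Maximum is from combination 4.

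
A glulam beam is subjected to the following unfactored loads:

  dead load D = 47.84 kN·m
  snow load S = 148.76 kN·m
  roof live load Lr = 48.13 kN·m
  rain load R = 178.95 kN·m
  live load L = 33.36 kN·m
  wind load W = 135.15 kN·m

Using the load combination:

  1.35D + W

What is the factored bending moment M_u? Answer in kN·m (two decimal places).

199.73 kN·m

1.35(47.84) + 1.0(135.15) = 64.58 + 135.15 = 199.73
M_u = 199.73 kN·m.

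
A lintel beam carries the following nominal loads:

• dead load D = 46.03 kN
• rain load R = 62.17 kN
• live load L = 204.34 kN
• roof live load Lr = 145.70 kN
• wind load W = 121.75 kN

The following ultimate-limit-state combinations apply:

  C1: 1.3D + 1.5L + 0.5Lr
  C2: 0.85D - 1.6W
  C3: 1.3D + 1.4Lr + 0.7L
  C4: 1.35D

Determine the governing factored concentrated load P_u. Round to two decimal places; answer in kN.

439.20 kN

C1: 1.3(46.03) + 1.5(204.34) + 0.5(145.70) = 59.84 + 306.51 + 72.85 = 439.20
C2: 0.85(46.03) - 1.6(121.75) = 39.13 - 194.80 = -155.67
C3: 1.3(46.03) + 1.4(145.70) + 0.7(204.34) = 59.84 + 203.98 + 143.04 = 406.86
C4: 1.35(46.03) = 62.14
The controlling combination is 1, giving 439.20 kN.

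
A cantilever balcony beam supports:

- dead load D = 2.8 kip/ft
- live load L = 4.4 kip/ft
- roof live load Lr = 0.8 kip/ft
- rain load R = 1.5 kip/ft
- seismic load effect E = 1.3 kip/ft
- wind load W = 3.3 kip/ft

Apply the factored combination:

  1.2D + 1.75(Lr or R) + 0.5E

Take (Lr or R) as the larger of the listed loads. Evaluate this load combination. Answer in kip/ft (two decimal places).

6.64 kip/ft

(Lr or R) → R = 1.5 kip/ft.
1.2(2.8) + 1.75(1.5) + 0.5(1.3) = 6.64
w_u = 6.64 kip/ft.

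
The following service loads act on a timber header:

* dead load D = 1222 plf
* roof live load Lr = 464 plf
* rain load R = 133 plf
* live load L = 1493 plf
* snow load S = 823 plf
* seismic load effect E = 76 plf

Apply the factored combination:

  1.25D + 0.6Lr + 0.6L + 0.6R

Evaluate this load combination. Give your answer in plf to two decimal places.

1.25(1222) + 0.6(464) + 0.6(1493) + 0.6(133) = 2781.50
w_u = 2781.50 plf.

2781.50 plf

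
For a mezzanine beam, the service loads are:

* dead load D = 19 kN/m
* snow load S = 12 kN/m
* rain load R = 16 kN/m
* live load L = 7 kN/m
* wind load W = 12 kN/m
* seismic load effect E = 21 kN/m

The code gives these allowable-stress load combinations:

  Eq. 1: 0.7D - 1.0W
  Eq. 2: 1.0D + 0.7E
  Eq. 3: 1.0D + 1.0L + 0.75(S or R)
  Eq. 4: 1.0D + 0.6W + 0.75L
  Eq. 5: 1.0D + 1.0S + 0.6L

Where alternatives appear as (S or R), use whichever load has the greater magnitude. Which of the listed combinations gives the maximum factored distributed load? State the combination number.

(S or R) → R = 16 kN/m.
Eq. 1: 0.7(19) - 1.0(12) = 13.3 - 12.0 = 1.3
Eq. 2: 1.0(19) + 0.7(21) = 19.0 + 14.7 = 33.7
Eq. 3: 1.0(19) + 1.0(7) + 0.75(16) = 19.0 + 7.0 + 12.0 = 38.0
Eq. 4: 1.0(19) + 0.6(12) + 0.75(7) = 19.0 + 7.2 + 5.3 = 31.5
Eq. 5: 1.0(19) + 1.0(12) + 0.6(7) = 19.0 + 12.0 + 4.2 = 35.2
The largest value is 38.0 kN/m from combination 3.

Combination 3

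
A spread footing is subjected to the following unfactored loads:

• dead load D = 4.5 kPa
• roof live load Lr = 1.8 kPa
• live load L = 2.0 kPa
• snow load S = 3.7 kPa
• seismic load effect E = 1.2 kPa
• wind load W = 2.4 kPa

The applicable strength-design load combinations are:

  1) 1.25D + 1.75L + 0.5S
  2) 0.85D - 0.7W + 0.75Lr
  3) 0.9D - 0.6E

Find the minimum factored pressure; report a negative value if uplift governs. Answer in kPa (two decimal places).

3.33 kPa

1) 1.25(4.5) + 1.75(2.0) + 0.5(3.7) = 5.63 + 3.50 + 1.85 = 10.98
2) 0.85(4.5) - 0.7(2.4) + 0.75(1.8) = 3.83 - 1.68 + 1.35 = 3.50
3) 0.9(4.5) - 0.6(1.2) = 4.05 - 0.72 = 3.33
Combination 3 gives the minimum: 3.33 kPa.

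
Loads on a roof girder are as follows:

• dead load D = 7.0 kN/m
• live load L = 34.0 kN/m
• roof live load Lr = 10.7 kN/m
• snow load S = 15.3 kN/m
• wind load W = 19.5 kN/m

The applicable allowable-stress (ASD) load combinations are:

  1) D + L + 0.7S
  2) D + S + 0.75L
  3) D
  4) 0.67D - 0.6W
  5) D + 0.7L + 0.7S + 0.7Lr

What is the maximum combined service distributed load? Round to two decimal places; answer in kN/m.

51.71 kN/m

1) 1.0(7.0) + 1.0(34.0) + 0.7(15.3) = 7.00 + 34.00 + 10.71 = 51.71
2) 1.0(7.0) + 1.0(15.3) + 0.75(34.0) = 7.00 + 15.30 + 25.50 = 47.80
3) 1.0(7.0) = 7.00
4) 0.67(7.0) - 0.6(19.5) = 4.69 - 11.70 = -7.01
5) 1.0(7.0) + 0.7(34.0) + 0.7(15.3) + 0.7(10.7) = 7.00 + 23.80 + 10.71 + 7.49 = 49.00
The controlling combination is 1, giving 51.71 kN/m.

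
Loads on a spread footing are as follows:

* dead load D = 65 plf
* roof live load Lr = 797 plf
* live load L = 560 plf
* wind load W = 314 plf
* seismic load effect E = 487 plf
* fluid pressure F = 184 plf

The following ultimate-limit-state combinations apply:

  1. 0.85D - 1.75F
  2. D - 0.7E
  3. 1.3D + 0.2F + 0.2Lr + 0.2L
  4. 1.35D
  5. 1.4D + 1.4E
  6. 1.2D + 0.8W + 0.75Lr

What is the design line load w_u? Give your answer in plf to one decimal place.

927.0 plf

1. 0.85(65) - 1.75(184) = -266.8
2. 1.0(65) - 0.7(487) = 65.0 - 340.9 = -275.9
3. 1.3(65) + 0.2(184) + 0.2(797) + 0.2(560) = 84.5 + 36.8 + 159.4 + 112.0 = 392.7
4. 1.35(65) = 87.8
5. 1.4(65) + 1.4(487) = 91.0 + 681.8 = 772.8
6. 1.2(65) + 0.8(314) + 0.75(797) = 78.0 + 251.2 + 597.8 = 927.0
Combination 6 governs: w_u = 927.0 plf.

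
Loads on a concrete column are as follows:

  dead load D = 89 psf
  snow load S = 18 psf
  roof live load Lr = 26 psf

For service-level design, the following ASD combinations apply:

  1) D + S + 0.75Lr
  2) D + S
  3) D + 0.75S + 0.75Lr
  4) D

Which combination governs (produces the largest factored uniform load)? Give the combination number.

1) 1.0(89) + 1.0(18) + 0.75(26) = 89.0 + 18.0 + 19.5 = 126.5
2) 1.0(89) + 1.0(18) = 89.0 + 18.0 = 107.0
3) 1.0(89) + 0.75(18) + 0.75(26) = 89.0 + 13.5 + 19.5 = 122.0
4) 1.0(89) = 89.0
The largest value is 126.5 psf from combination 1.

Combination 1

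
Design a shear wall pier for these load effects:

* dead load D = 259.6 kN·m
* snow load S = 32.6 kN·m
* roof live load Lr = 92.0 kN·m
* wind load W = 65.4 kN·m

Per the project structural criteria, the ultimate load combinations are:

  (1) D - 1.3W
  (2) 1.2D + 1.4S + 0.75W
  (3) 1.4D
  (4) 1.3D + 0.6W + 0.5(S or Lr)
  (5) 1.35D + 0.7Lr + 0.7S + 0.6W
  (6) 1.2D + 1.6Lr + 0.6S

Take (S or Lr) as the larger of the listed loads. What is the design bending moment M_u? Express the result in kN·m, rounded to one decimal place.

478.3 kN·m

(S or Lr) → Lr = 92.0 kN·m.
(1) 1.0(259.6) - 1.3(65.4) = 174.6
(2) 1.2(259.6) + 1.4(32.6) + 0.75(65.4) = 406.2
(3) 1.4(259.6) = 363.4
(4) 1.3(259.6) + 0.6(65.4) + 0.5(92.0) = 422.7
(5) 1.35(259.6) + 0.7(92.0) + 0.7(32.6) + 0.6(65.4) = 476.9
(6) 1.2(259.6) + 1.6(92.0) + 0.6(32.6) = 478.3
The controlling combination is 6, giving 478.3 kN·m.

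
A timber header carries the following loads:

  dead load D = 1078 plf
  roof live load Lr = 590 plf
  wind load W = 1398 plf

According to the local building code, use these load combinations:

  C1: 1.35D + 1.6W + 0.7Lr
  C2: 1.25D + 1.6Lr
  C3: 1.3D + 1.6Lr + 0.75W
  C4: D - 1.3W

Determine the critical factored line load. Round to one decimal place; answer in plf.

C1: 1.35(1078) + 1.6(1398) + 0.7(590) = 4105.1
C2: 1.25(1078) + 1.6(590) = 2291.5
C3: 1.3(1078) + 1.6(590) + 0.75(1398) = 3393.9
C4: 1.0(1078) - 1.3(1398) = -739.4
The controlling combination is 1, giving 4105.1 plf.

4105.1 plf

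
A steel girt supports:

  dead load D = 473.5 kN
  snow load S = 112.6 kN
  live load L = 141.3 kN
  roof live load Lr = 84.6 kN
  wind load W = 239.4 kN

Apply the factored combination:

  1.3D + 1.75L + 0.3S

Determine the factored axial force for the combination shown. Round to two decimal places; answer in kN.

1.3(473.5) + 1.75(141.3) + 0.3(112.6) = 615.55 + 247.28 + 33.78 = 896.61
N_u = 896.61 kN.

896.61 kN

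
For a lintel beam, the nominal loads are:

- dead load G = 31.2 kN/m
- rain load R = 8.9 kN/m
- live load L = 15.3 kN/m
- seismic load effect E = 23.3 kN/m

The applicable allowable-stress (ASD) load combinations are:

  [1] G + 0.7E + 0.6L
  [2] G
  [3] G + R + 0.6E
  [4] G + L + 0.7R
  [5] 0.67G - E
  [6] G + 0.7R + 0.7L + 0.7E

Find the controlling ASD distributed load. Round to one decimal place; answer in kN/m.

64.5 kN/m

[1] 1.0(31.2) + 0.7(23.3) + 0.6(15.3) = 31.2 + 16.3 + 9.2 = 56.7
[2] 1.0(31.2) = 31.2
[3] 1.0(31.2) + 1.0(8.9) + 0.6(23.3) = 31.2 + 8.9 + 14.0 = 54.1
[4] 1.0(31.2) + 1.0(15.3) + 0.7(8.9) = 31.2 + 15.3 + 6.2 = 52.7
[5] 0.67(31.2) - 1.0(23.3) = 20.9 - 23.3 = -2.4
[6] 1.0(31.2) + 0.7(8.9) + 0.7(15.3) + 0.7(23.3) = 64.5
The controlling combination is 6, giving 64.5 kN/m.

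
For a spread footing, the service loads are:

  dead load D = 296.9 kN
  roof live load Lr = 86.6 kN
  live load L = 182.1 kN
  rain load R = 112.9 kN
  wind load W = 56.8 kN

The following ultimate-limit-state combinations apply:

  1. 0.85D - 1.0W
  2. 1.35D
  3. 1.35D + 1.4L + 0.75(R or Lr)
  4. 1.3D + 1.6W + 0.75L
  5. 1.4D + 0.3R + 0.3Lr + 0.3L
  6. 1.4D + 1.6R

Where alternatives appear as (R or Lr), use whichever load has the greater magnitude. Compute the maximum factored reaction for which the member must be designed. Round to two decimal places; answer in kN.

(R or Lr) → R = 112.9 kN.
1. 0.85(296.9) - 1.0(56.8) = 195.57
2. 1.35(296.9) = 400.82
3. 1.35(296.9) + 1.4(182.1) + 0.75(112.9) = 740.43
4. 1.3(296.9) + 1.6(56.8) + 0.75(182.1) = 613.43
5. 1.4(296.9) + 0.3(112.9) + 0.3(86.6) + 0.3(182.1) = 530.14
6. 1.4(296.9) + 1.6(112.9) = 596.30
Combination 3 governs: V_u = 740.43 kN.

740.43 kN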